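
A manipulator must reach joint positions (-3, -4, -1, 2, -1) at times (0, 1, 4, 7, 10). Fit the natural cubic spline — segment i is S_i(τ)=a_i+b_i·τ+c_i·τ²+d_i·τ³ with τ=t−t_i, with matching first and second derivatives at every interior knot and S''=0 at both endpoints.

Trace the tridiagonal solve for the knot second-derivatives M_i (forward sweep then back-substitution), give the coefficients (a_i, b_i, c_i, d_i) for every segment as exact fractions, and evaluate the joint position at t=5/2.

  seg 0: a=-3 b=-34/27 c=0 d=7/27
  seg 1: a=-4 b=-13/27 c=7/9 d=-23/243
  seg 2: a=-1 b=44/27 c=-2/27 d=-11/243
  seg 3: a=2 b=-1/27 c=-13/27 d=13/243
S(5/2) = -79/24

Δ: Δ0=-1, Δ1=1, Δ2=1, Δ3=-1
row 1: diag=8, rhs=12; c'=3/8, d'=3/2
row 2: denom=12−3·3/8=87/8; d'=(0−3·3/2)/(87/8)=-12/29
row 3: denom=12−3·8/29=324/29; d'=(-12−3·-12/29)/(324/29)=-26/27
back: M3=-26/27
back: M2=-12/29−8/29·-26/27=-4/27
back: M1=3/2−3/8·-4/27=14/9
M: M0=0, M1=14/9, M2=-4/27, M3=-26/27, M4=0
seg 0: a=-3, c=M0/2=0, d=(M1−M0)/(6·1)=7/27, b=Δ0−h0·(2M0+M1)/6=-34/27
seg 1: a=-4, c=M1/2=7/9, d=(M2−M1)/(6·3)=-23/243, b=Δ1−h1·(2M1+M2)/6=-13/27
seg 2: a=-1, c=M2/2=-2/27, d=(M3−M2)/(6·3)=-11/243, b=Δ2−h2·(2M2+M3)/6=44/27
seg 3: a=2, c=M3/2=-13/27, d=(M4−M3)/(6·3)=13/243, b=Δ3−h3·(2M3+M4)/6=-1/27
t_q=5/2 → seg 1, τ=3/2; S=-4+-13/27·τ+7/9·τ²+-23/243·τ³=-79/24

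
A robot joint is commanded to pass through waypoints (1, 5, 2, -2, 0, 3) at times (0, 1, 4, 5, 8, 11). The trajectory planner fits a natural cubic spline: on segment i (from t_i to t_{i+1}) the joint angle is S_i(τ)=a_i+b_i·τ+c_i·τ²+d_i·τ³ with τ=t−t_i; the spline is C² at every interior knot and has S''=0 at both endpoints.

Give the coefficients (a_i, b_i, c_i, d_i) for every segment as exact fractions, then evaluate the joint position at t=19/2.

  seg 0: a=1 b=7076/1563 c=0 d=-824/1563
  seg 1: a=5 b=4604/1563 c=-824/521 d=1249/14067
  seg 2: a=2 b=-6481/1563 c=-1223/1563 d=484/521
  seg 3: a=-2 b=-4571/1563 c=3133/1563 d=-1262/4689
  seg 4: a=0 b=2869/1563 c=-653/1563 d=653/14067
S(19/2) = 8211/4168

Δ: Δ0=4, Δ1=-1, Δ2=-4, Δ3=2/3, Δ4=1
row 1: diag=8, rhs=-30; c'=3/8, d'=-15/4
row 2: denom=8−3·3/8=55/8; d'=(-18−3·-15/4)/(55/8)=-54/55
row 3: denom=8−1·8/55=432/55; d'=(28−1·-54/55)/(432/55)=797/216
row 4: denom=12−3·55/144=521/48; d'=(2−3·797/216)/(521/48)=-1306/1563
back: M4=-1306/1563
back: M3=797/216−55/144·-1306/1563=6266/1563
back: M2=-54/55−8/55·6266/1563=-2446/1563
back: M1=-15/4−3/8·-2446/1563=-1648/521
M: M0=0, M1=-1648/521, M2=-2446/1563, M3=6266/1563, M4=-1306/1563, M5=0
seg 0: a=1, c=M0/2=0, d=(M1−M0)/(6·1)=-824/1563, b=Δ0−h0·(2M0+M1)/6=7076/1563
seg 1: a=5, c=M1/2=-824/521, d=(M2−M1)/(6·3)=1249/14067, b=Δ1−h1·(2M1+M2)/6=4604/1563
seg 2: a=2, c=M2/2=-1223/1563, d=(M3−M2)/(6·1)=484/521, b=Δ2−h2·(2M2+M3)/6=-6481/1563
seg 3: a=-2, c=M3/2=3133/1563, d=(M4−M3)/(6·3)=-1262/4689, b=Δ3−h3·(2M3+M4)/6=-4571/1563
seg 4: a=0, c=M4/2=-653/1563, d=(M5−M4)/(6·3)=653/14067, b=Δ4−h4·(2M4+M5)/6=2869/1563
t_q=19/2 → seg 4, τ=3/2; S=0+2869/1563·τ+-653/1563·τ²+653/14067·τ³=8211/4168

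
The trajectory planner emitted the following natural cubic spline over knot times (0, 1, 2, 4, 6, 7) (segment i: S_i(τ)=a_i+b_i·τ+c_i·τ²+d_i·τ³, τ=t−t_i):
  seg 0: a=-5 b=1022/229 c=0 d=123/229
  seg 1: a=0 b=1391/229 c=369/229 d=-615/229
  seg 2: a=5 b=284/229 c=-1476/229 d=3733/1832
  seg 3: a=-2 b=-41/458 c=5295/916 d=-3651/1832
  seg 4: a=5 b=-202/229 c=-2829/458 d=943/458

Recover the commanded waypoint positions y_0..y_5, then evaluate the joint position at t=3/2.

y_0=-5 y_1=0 y_2=5 y_3=-2 y_4=5 y_5=0
S(3/2) = 5687/1832

y_0 = S_0(0) = a_0 = -5
y_1 = S_1(0) = a_1 = 0
y_2 = S_2(0) = a_2 = 5
y_3 = S_3(0) = a_3 = -2
y_4 = S_4(0) = a_4 = 5
y_5 = S_4(1) = 0
t_q=3/2 is in segment 1 (τ=1/2); S_1(τ)=5687/1832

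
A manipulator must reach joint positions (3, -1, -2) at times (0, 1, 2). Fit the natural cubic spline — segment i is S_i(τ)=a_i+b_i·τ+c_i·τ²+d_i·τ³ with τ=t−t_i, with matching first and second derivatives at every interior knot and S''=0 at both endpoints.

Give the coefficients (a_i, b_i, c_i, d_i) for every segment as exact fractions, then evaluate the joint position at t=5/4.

Δ: Δ0=-4, Δ1=-1
row 1: diag=4, rhs=18; c'=1/4, d'=9/2
back: M1=9/2
M: M0=0, M1=9/2, M2=0
seg 0: a=3, c=M0/2=0, d=(M1−M0)/(6·1)=3/4, b=Δ0−h0·(2M0+M1)/6=-19/4
seg 1: a=-1, c=M1/2=9/4, d=(M2−M1)/(6·1)=-3/4, b=Δ1−h1·(2M1+M2)/6=-5/2
t_q=5/4 → seg 1, τ=1/4; S=-1+-5/2·τ+9/4·τ²+-3/4·τ³=-383/256

  seg 0: a=3 b=-19/4 c=0 d=3/4
  seg 1: a=-1 b=-5/2 c=9/4 d=-3/4
S(5/4) = -383/256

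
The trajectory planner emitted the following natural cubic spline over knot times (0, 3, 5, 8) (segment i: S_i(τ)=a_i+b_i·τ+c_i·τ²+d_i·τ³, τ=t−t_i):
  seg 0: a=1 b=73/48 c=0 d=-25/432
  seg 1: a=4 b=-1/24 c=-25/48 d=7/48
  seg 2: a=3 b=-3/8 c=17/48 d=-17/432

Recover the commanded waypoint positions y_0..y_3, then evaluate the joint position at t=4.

y_0=1 y_1=4 y_2=3 y_3=4
S(4) = 43/12

y_0 = S_0(0) = a_0 = 1
y_1 = S_1(0) = a_1 = 4
y_2 = S_2(0) = a_2 = 3
y_3 = S_2(3) = 4
t_q=4 is in segment 1 (τ=1); S_1(τ)=43/12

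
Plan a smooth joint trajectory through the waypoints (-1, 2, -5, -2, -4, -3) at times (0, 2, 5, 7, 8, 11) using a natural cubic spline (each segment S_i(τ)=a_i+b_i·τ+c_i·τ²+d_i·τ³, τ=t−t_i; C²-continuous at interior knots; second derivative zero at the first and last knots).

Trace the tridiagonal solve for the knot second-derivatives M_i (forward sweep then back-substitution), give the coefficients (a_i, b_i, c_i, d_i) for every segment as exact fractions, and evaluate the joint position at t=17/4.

  seg 0: a=-1 b=7159/2638 c=0 d=-1601/5276
  seg 1: a=2 b=-2447/2638 c=-4803/2638 d=16051/35613
  seg 2: a=-5 b=837/2638 c=17693/7914 d=-13013/15828
  seg 3: a=-2 b=-4795/7914 c=-10673/3957 d=10313/7914
  seg 4: a=-4 b=-2758/1319 c=9593/7914 d=-9593/71226
S(17/4) = -352061/84416

Δ: Δ0=3/2, Δ1=-7/3, Δ2=3/2, Δ3=-2, Δ4=1/3
row 1: diag=10, rhs=-23; c'=3/10, d'=-23/10
row 2: denom=10−3·3/10=91/10; d'=(23−3·-23/10)/(91/10)=23/7
row 3: denom=6−2·20/91=506/91; d'=(-21−2·23/7)/(506/91)=-2509/506
row 4: denom=8−1·91/506=3957/506; d'=(14−1·-2509/506)/(3957/506)=9593/3957
back: M4=9593/3957
back: M3=-2509/506−91/506·9593/3957=-21346/3957
back: M2=23/7−20/91·-21346/3957=17693/3957
back: M1=-23/10−3/10·17693/3957=-4803/1319
M: M0=0, M1=-4803/1319, M2=17693/3957, M3=-21346/3957, M4=9593/3957, M5=0
seg 0: a=-1, c=M0/2=0, d=(M1−M0)/(6·2)=-1601/5276, b=Δ0−h0·(2M0+M1)/6=7159/2638
seg 1: a=2, c=M1/2=-4803/2638, d=(M2−M1)/(6·3)=16051/35613, b=Δ1−h1·(2M1+M2)/6=-2447/2638
seg 2: a=-5, c=M2/2=17693/7914, d=(M3−M2)/(6·2)=-13013/15828, b=Δ2−h2·(2M2+M3)/6=837/2638
seg 3: a=-2, c=M3/2=-10673/3957, d=(M4−M3)/(6·1)=10313/7914, b=Δ3−h3·(2M3+M4)/6=-4795/7914
seg 4: a=-4, c=M4/2=9593/7914, d=(M5−M4)/(6·3)=-9593/71226, b=Δ4−h4·(2M4+M5)/6=-2758/1319
t_q=17/4 → seg 1, τ=9/4; S=2+-2447/2638·τ+-4803/2638·τ²+16051/35613·τ³=-352061/84416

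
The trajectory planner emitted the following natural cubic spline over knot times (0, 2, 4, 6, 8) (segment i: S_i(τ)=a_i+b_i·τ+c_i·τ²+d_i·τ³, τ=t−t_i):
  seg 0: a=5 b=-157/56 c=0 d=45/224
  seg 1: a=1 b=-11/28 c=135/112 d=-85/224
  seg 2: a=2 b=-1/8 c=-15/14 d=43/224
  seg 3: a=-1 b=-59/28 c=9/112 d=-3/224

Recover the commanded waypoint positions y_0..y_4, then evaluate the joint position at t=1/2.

y_0 = S_0(0) = a_0 = 5
y_1 = S_1(0) = a_1 = 1
y_2 = S_2(0) = a_2 = 2
y_3 = S_3(0) = a_3 = -1
y_4 = S_3(2) = -5
t_q=1/2 is in segment 0 (τ=1/2); S_0(τ)=6493/1792

y_0=5 y_1=1 y_2=2 y_3=-1 y_4=-5
S(1/2) = 6493/1792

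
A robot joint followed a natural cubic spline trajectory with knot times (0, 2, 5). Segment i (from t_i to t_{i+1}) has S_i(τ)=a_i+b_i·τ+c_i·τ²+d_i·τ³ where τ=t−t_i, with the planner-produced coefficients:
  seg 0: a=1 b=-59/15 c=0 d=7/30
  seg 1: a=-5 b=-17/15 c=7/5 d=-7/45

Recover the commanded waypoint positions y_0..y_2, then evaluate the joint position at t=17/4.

y_0=1 y_1=-5 y_2=0
S(17/4) = -143/64

y_0 = S_0(0) = a_0 = 1
y_1 = S_1(0) = a_1 = -5
y_2 = S_1(3) = 0
t_q=17/4 is in segment 1 (τ=9/4); S_1(τ)=-143/64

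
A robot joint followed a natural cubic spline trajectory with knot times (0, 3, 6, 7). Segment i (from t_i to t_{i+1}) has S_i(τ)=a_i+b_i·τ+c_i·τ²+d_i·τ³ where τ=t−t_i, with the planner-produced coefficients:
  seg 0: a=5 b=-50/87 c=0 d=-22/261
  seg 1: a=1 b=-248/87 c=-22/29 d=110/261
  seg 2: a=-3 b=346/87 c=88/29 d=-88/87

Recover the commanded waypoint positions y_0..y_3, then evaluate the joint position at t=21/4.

y_0 = S_0(0) = a_0 = 5
y_1 = S_1(0) = a_1 = 1
y_2 = S_2(0) = a_2 = -3
y_3 = S_2(1) = 3
t_q=21/4 is in segment 1 (τ=9/4); S_1(τ)=-4133/928

y_0=5 y_1=1 y_2=-3 y_3=3
S(21/4) = -4133/928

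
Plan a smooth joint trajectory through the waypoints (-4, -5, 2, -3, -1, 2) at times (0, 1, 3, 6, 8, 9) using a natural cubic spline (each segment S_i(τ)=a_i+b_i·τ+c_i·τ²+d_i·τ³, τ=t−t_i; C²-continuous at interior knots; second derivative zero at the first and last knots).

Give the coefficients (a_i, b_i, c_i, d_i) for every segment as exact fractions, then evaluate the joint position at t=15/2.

  seg 0: a=-4 b=-17219/8436 c=0 d=8783/8436
  seg 1: a=-5 b=4565/4218 c=8783/2812 d=-16151/16872
  seg 2: a=2 b=4405/2109 c=-1842/703 d=26/57
  seg 3: a=-3 b=-2777/2109 c=1044/703 d=-689/4218
  seg 4: a=-1 b=5617/2109 c=355/703 d=-355/2109
S(15/2) = -24577/11248

Δ: Δ0=-1, Δ1=7/2, Δ2=-5/3, Δ3=1, Δ4=3
row 1: diag=6, rhs=27; c'=1/3, d'=9/2
row 2: denom=10−2·1/3=28/3; d'=(-31−2·9/2)/(28/3)=-30/7
row 3: denom=10−3·9/28=253/28; d'=(16−3·-30/7)/(253/28)=808/253
row 4: denom=6−2·56/253=1406/253; d'=(12−2·808/253)/(1406/253)=710/703
back: M4=710/703
back: M3=808/253−56/253·710/703=2088/703
back: M2=-30/7−9/28·2088/703=-3684/703
back: M1=9/2−1/3·-3684/703=8783/1406
M: M0=0, M1=8783/1406, M2=-3684/703, M3=2088/703, M4=710/703, M5=0
seg 0: a=-4, c=M0/2=0, d=(M1−M0)/(6·1)=8783/8436, b=Δ0−h0·(2M0+M1)/6=-17219/8436
seg 1: a=-5, c=M1/2=8783/2812, d=(M2−M1)/(6·2)=-16151/16872, b=Δ1−h1·(2M1+M2)/6=4565/4218
seg 2: a=2, c=M2/2=-1842/703, d=(M3−M2)/(6·3)=26/57, b=Δ2−h2·(2M2+M3)/6=4405/2109
seg 3: a=-3, c=M3/2=1044/703, d=(M4−M3)/(6·2)=-689/4218, b=Δ3−h3·(2M3+M4)/6=-2777/2109
seg 4: a=-1, c=M4/2=355/703, d=(M5−M4)/(6·1)=-355/2109, b=Δ4−h4·(2M4+M5)/6=5617/2109
t_q=15/2 → seg 3, τ=3/2; S=-3+-2777/2109·τ+1044/703·τ²+-689/4218·τ³=-24577/11248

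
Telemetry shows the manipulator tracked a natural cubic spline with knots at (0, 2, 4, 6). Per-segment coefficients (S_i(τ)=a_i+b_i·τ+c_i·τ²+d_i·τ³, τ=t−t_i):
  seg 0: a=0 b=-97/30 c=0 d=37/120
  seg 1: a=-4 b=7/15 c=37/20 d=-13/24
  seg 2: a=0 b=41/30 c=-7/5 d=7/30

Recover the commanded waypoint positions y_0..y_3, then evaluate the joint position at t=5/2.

y_0=0 y_1=-4 y_2=0 y_3=-1
S(5/2) = -1079/320

y_0 = S_0(0) = a_0 = 0
y_1 = S_1(0) = a_1 = -4
y_2 = S_2(0) = a_2 = 0
y_3 = S_2(2) = -1
t_q=5/2 is in segment 1 (τ=1/2); S_1(τ)=-1079/320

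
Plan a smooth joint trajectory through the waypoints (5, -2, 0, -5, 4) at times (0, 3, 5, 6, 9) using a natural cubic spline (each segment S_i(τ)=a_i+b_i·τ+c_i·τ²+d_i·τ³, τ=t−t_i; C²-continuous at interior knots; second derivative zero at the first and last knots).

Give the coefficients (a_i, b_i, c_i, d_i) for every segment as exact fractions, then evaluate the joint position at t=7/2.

Δ: Δ0=-7/3, Δ1=1, Δ2=-5, Δ3=3
row 1: diag=10, rhs=20; c'=1/5, d'=2
row 2: denom=6−2·1/5=28/5; d'=(-36−2·2)/(28/5)=-50/7
row 3: denom=8−1·5/28=219/28; d'=(48−1·-50/7)/(219/28)=1544/219
back: M3=1544/219
back: M2=-50/7−5/28·1544/219=-1840/219
back: M1=2−1/5·-1840/219=806/219
M: M0=0, M1=806/219, M2=-1840/219, M3=1544/219, M4=0
seg 0: a=5, c=M0/2=0, d=(M1−M0)/(6·3)=403/1971, b=Δ0−h0·(2M0+M1)/6=-914/219
seg 1: a=-2, c=M1/2=403/219, d=(M2−M1)/(6·2)=-147/146, b=Δ1−h1·(2M1+M2)/6=295/219
seg 2: a=0, c=M2/2=-920/219, d=(M3−M2)/(6·1)=188/73, b=Δ2−h2·(2M2+M3)/6=-739/219
seg 3: a=-5, c=M3/2=772/219, d=(M4−M3)/(6·3)=-772/1971, b=Δ3−h3·(2M3+M4)/6=-887/219
t_q=7/2 → seg 1, τ=1/2; S=-2+295/219·τ+403/219·τ²+-147/146·τ³=-1159/1168

  seg 0: a=5 b=-914/219 c=0 d=403/1971
  seg 1: a=-2 b=295/219 c=403/219 d=-147/146
  seg 2: a=0 b=-739/219 c=-920/219 d=188/73
  seg 3: a=-5 b=-887/219 c=772/219 d=-772/1971
S(7/2) = -1159/1168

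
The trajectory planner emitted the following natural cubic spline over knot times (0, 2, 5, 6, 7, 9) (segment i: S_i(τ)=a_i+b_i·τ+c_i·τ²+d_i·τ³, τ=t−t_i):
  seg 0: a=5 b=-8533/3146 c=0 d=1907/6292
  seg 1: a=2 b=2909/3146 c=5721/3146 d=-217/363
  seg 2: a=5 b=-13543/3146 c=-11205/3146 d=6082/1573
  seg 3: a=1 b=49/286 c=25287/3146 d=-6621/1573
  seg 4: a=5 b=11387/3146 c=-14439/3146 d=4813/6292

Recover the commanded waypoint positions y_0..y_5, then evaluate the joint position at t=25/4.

y_0 = S_0(0) = a_0 = 5
y_1 = S_1(0) = a_1 = 2
y_2 = S_2(0) = a_2 = 5
y_3 = S_3(0) = a_3 = 1
y_4 = S_4(0) = a_4 = 5
y_5 = S_4(2) = 0
t_q=25/4 is in segment 3 (τ=1/4); S_3(τ)=148937/100672

y_0=5 y_1=2 y_2=5 y_3=1 y_4=5 y_5=0
S(25/4) = 148937/100672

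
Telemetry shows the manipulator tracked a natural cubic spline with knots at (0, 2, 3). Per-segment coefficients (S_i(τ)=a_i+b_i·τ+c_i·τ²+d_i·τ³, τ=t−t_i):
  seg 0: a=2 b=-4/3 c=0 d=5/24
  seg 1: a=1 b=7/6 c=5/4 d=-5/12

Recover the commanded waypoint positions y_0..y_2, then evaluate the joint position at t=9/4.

y_0=2 y_1=1 y_2=3
S(9/4) = 349/256

y_0 = S_0(0) = a_0 = 2
y_1 = S_1(0) = a_1 = 1
y_2 = S_1(1) = 3
t_q=9/4 is in segment 1 (τ=1/4); S_1(τ)=349/256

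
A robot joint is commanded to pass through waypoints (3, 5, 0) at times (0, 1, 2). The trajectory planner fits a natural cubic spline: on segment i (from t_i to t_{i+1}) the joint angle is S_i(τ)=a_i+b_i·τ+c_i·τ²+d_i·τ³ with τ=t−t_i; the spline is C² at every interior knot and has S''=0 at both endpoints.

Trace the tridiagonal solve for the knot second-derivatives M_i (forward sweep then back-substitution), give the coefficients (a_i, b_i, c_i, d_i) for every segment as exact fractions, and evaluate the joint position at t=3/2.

  seg 0: a=3 b=15/4 c=0 d=-7/4
  seg 1: a=5 b=-3/2 c=-21/4 d=7/4
S(3/2) = 101/32

Δ: Δ0=2, Δ1=-5
row 1: diag=4, rhs=-42; c'=1/4, d'=-21/2
back: M1=-21/2
M: M0=0, M1=-21/2, M2=0
seg 0: a=3, c=M0/2=0, d=(M1−M0)/(6·1)=-7/4, b=Δ0−h0·(2M0+M1)/6=15/4
seg 1: a=5, c=M1/2=-21/4, d=(M2−M1)/(6·1)=7/4, b=Δ1−h1·(2M1+M2)/6=-3/2
t_q=3/2 → seg 1, τ=1/2; S=5+-3/2·τ+-21/4·τ²+7/4·τ³=101/32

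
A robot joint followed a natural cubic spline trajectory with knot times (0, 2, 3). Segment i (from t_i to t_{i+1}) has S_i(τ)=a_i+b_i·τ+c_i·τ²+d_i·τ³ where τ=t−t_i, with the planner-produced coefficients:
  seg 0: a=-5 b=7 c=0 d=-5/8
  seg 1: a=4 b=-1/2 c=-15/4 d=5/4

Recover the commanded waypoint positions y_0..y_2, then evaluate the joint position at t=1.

y_0=-5 y_1=4 y_2=1
S(1) = 11/8

y_0 = S_0(0) = a_0 = -5
y_1 = S_1(0) = a_1 = 4
y_2 = S_1(1) = 1
t_q=1 is in segment 0 (τ=1); S_0(τ)=11/8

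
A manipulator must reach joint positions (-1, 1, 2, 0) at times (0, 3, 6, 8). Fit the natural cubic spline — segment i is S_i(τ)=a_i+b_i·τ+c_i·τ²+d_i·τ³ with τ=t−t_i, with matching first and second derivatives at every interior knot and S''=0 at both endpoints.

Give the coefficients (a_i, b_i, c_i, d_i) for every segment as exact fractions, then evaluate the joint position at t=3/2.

Δ: Δ0=2/3, Δ1=1/3, Δ2=-1
row 1: diag=12, rhs=-2; c'=1/4, d'=-1/6
row 2: denom=10−3·1/4=37/4; d'=(-8−3·-1/6)/(37/4)=-30/37
back: M2=-30/37
back: M1=-1/6−1/4·-30/37=4/111
M: M0=0, M1=4/111, M2=-30/37, M3=0
seg 0: a=-1, c=M0/2=0, d=(M1−M0)/(6·3)=2/999, b=Δ0−h0·(2M0+M1)/6=24/37
seg 1: a=1, c=M1/2=2/111, d=(M2−M1)/(6·3)=-47/999, b=Δ1−h1·(2M1+M2)/6=26/37
seg 2: a=2, c=M2/2=-15/37, d=(M3−M2)/(6·2)=5/74, b=Δ2−h2·(2M2+M3)/6=-17/37
t_q=3/2 → seg 0, τ=3/2; S=-1+24/37·τ+0·τ²+2/999·τ³=-3/148

  seg 0: a=-1 b=24/37 c=0 d=2/999
  seg 1: a=1 b=26/37 c=2/111 d=-47/999
  seg 2: a=2 b=-17/37 c=-15/37 d=5/74
S(3/2) = -3/148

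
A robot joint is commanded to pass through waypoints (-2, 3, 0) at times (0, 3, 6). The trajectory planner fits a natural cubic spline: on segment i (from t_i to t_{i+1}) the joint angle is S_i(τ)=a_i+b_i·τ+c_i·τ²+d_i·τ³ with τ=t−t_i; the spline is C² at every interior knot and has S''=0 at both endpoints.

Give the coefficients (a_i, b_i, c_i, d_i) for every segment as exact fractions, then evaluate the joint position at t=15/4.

Δ: Δ0=5/3, Δ1=-1
row 1: diag=12, rhs=-16; c'=1/4, d'=-4/3
back: M1=-4/3
M: M0=0, M1=-4/3, M2=0
seg 0: a=-2, c=M0/2=0, d=(M1−M0)/(6·3)=-2/27, b=Δ0−h0·(2M0+M1)/6=7/3
seg 1: a=3, c=M1/2=-2/3, d=(M2−M1)/(6·3)=2/27, b=Δ1−h1·(2M1+M2)/6=1/3
t_q=15/4 → seg 1, τ=3/4; S=3+1/3·τ+-2/3·τ²+2/27·τ³=93/32

  seg 0: a=-2 b=7/3 c=0 d=-2/27
  seg 1: a=3 b=1/3 c=-2/3 d=2/27
S(15/4) = 93/32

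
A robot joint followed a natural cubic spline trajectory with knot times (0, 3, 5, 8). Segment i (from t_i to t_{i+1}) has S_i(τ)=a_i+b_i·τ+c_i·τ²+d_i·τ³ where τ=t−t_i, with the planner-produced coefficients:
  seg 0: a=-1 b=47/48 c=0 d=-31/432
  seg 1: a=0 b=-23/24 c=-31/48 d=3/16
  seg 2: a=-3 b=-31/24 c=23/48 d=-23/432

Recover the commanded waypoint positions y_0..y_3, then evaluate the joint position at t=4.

y_0=-1 y_1=0 y_2=-3 y_3=-4
S(4) = -17/12

y_0 = S_0(0) = a_0 = -1
y_1 = S_1(0) = a_1 = 0
y_2 = S_2(0) = a_2 = -3
y_3 = S_2(3) = -4
t_q=4 is in segment 1 (τ=1); S_1(τ)=-17/12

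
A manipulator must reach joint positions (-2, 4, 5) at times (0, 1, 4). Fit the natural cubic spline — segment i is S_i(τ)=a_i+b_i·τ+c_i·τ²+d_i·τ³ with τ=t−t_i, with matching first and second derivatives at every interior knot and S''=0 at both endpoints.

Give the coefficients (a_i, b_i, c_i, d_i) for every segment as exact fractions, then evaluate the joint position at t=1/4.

  seg 0: a=-2 b=161/24 c=0 d=-17/24
  seg 1: a=4 b=55/12 c=-17/8 d=17/72
S(1/4) = -171/512

Δ: Δ0=6, Δ1=1/3
row 1: diag=8, rhs=-34; c'=3/8, d'=-17/4
back: M1=-17/4
M: M0=0, M1=-17/4, M2=0
seg 0: a=-2, c=M0/2=0, d=(M1−M0)/(6·1)=-17/24, b=Δ0−h0·(2M0+M1)/6=161/24
seg 1: a=4, c=M1/2=-17/8, d=(M2−M1)/(6·3)=17/72, b=Δ1−h1·(2M1+M2)/6=55/12
t_q=1/4 → seg 0, τ=1/4; S=-2+161/24·τ+0·τ²+-17/24·τ³=-171/512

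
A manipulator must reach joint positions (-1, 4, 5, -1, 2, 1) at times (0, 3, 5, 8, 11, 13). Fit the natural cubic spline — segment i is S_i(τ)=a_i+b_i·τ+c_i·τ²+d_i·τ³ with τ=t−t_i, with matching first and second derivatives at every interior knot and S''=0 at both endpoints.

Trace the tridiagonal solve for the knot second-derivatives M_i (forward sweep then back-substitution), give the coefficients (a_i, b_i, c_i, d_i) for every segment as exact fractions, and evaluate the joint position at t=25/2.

Δ: Δ0=5/3, Δ1=1/2, Δ2=-2, Δ3=1, Δ4=-1/2
row 1: diag=10, rhs=-7; c'=1/5, d'=-7/10
row 2: denom=10−2·1/5=48/5; d'=(-15−2·-7/10)/(48/5)=-17/12
row 3: denom=12−3·5/16=177/16; d'=(18−3·-17/12)/(177/16)=356/177
row 4: denom=10−3·16/59=542/59; d'=(-9−3·356/177)/(542/59)=-887/542
back: M4=-887/542
back: M3=356/177−16/59·-887/542=1996/813
back: M2=-17/12−5/16·1996/813=-3551/1626
back: M1=-7/10−1/5·-3551/1626=-214/813
M: M0=0, M1=-214/813, M2=-3551/1626, M3=1996/813, M4=-887/542, M5=0
seg 0: a=-1, c=M0/2=0, d=(M1−M0)/(6·3)=-107/7317, b=Δ0−h0·(2M0+M1)/6=1462/813
seg 1: a=4, c=M1/2=-107/813, d=(M2−M1)/(6·2)=-347/2168, b=Δ1−h1·(2M1+M2)/6=1141/813
seg 2: a=5, c=M2/2=-3551/3252, d=(M3−M2)/(6·3)=7543/29268, b=Δ2−h2·(2M2+M3)/6=-1697/1626
seg 3: a=-1, c=M3/2=998/813, d=(M4−M3)/(6·3)=-6653/29268, b=Δ3−h3·(2M3+M4)/6=-2071/3252
seg 4: a=2, c=M4/2=-887/1084, d=(M5−M4)/(6·2)=887/6504, b=Δ4−h4·(2M4+M5)/6=961/1626
t_q=25/2 → seg 4, τ=3/2; S=2+961/1626·τ+-887/1084·τ²+887/6504·τ³=26115/17344

  seg 0: a=-1 b=1462/813 c=0 d=-107/7317
  seg 1: a=4 b=1141/813 c=-107/813 d=-347/2168
  seg 2: a=5 b=-1697/1626 c=-3551/3252 d=7543/29268
  seg 3: a=-1 b=-2071/3252 c=998/813 d=-6653/29268
  seg 4: a=2 b=961/1626 c=-887/1084 d=887/6504
S(25/2) = 26115/17344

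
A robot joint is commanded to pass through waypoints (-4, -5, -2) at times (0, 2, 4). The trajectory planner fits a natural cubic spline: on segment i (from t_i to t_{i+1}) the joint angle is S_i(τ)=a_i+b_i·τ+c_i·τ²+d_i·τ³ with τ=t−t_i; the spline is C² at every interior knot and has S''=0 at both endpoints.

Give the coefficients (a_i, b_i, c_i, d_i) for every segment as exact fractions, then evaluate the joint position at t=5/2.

Δ: Δ0=-1/2, Δ1=3/2
row 1: diag=8, rhs=12; c'=1/4, d'=3/2
back: M1=3/2
M: M0=0, M1=3/2, M2=0
seg 0: a=-4, c=M0/2=0, d=(M1−M0)/(6·2)=1/8, b=Δ0−h0·(2M0+M1)/6=-1
seg 1: a=-5, c=M1/2=3/4, d=(M2−M1)/(6·2)=-1/8, b=Δ1−h1·(2M1+M2)/6=1/2
t_q=5/2 → seg 1, τ=1/2; S=-5+1/2·τ+3/4·τ²+-1/8·τ³=-293/64

  seg 0: a=-4 b=-1 c=0 d=1/8
  seg 1: a=-5 b=1/2 c=3/4 d=-1/8
S(5/2) = -293/64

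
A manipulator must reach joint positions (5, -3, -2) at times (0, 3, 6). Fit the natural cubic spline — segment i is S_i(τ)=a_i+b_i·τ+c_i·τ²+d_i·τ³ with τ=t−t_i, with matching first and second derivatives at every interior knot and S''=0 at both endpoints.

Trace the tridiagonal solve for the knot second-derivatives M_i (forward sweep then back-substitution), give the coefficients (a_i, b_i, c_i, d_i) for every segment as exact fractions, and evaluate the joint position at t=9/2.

  seg 0: a=5 b=-41/12 c=0 d=1/12
  seg 1: a=-3 b=-7/6 c=3/4 d=-1/12
S(9/2) = -107/32

Δ: Δ0=-8/3, Δ1=1/3
row 1: diag=12, rhs=18; c'=1/4, d'=3/2
back: M1=3/2
M: M0=0, M1=3/2, M2=0
seg 0: a=5, c=M0/2=0, d=(M1−M0)/(6·3)=1/12, b=Δ0−h0·(2M0+M1)/6=-41/12
seg 1: a=-3, c=M1/2=3/4, d=(M2−M1)/(6·3)=-1/12, b=Δ1−h1·(2M1+M2)/6=-7/6
t_q=9/2 → seg 1, τ=3/2; S=-3+-7/6·τ+3/4·τ²+-1/12·τ³=-107/32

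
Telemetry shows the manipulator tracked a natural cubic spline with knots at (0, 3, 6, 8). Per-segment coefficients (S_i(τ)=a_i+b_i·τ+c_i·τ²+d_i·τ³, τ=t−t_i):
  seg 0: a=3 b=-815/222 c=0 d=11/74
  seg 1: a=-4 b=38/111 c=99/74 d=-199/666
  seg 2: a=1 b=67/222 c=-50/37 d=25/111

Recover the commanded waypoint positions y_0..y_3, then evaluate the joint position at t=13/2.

y_0 = S_0(0) = a_0 = 3
y_1 = S_1(0) = a_1 = -4
y_2 = S_2(0) = a_2 = 1
y_3 = S_2(2) = -2
t_q=13/2 is in segment 2 (τ=1/2); S_2(τ)=249/296

y_0=3 y_1=-4 y_2=1 y_3=-2
S(13/2) = 249/296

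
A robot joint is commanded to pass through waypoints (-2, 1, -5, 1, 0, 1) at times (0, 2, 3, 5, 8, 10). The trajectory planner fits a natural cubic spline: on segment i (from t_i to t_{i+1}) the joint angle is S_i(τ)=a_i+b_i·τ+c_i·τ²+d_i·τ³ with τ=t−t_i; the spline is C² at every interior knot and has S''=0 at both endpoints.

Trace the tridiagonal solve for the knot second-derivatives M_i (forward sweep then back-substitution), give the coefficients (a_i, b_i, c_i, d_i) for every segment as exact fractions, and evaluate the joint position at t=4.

Δ: Δ0=3/2, Δ1=-6, Δ2=3, Δ3=-1/3, Δ4=1/2
row 1: diag=6, rhs=-45; c'=1/6, d'=-15/2
row 2: denom=6−1·1/6=35/6; d'=(54−1·-15/2)/(35/6)=369/35
row 3: denom=10−2·12/35=326/35; d'=(-20−2·369/35)/(326/35)=-719/163
row 4: denom=10−3·105/326=2945/326; d'=(5−3·-719/163)/(2945/326)=5944/2945
back: M4=5944/2945
back: M3=-719/163−105/326·5944/2945=-2981/589
back: M2=369/35−12/35·-2981/589=36159/2945
back: M1=-15/2−1/6·36159/2945=-28114/2945
M: M0=0, M1=-28114/2945, M2=36159/2945, M3=-2981/589, M4=5944/2945, M5=0
seg 0: a=-2, c=M0/2=0, d=(M1−M0)/(6·2)=-14057/17670, b=Δ0−h0·(2M0+M1)/6=82733/17670
seg 1: a=1, c=M1/2=-14057/2945, d=(M2−M1)/(6·1)=64273/17670, b=Δ1−h1·(2M1+M2)/6=-85951/17670
seg 2: a=-5, c=M2/2=36159/5890, d=(M3−M2)/(6·2)=-12766/8835, b=Δ2−h2·(2M2+M3)/6=-30908/8835
seg 3: a=1, c=M3/2=-2981/1178, d=(M4−M3)/(6·3)=20849/53010, b=Δ3−h3·(2M3+M4)/6=32854/8835
seg 4: a=0, c=M4/2=2972/2945, d=(M5−M4)/(6·2)=-1486/8835, b=Δ4−h4·(2M4+M5)/6=-14941/17670
t_q=4 → seg 2, τ=1; S=-5+-30908/8835·τ+36159/5890·τ²+-12766/8835·τ³=-22407/5890

  seg 0: a=-2 b=82733/17670 c=0 d=-14057/17670
  seg 1: a=1 b=-85951/17670 c=-14057/2945 d=64273/17670
  seg 2: a=-5 b=-30908/8835 c=36159/5890 d=-12766/8835
  seg 3: a=1 b=32854/8835 c=-2981/1178 d=20849/53010
  seg 4: a=0 b=-14941/17670 c=2972/2945 d=-1486/8835
S(4) = -22407/5890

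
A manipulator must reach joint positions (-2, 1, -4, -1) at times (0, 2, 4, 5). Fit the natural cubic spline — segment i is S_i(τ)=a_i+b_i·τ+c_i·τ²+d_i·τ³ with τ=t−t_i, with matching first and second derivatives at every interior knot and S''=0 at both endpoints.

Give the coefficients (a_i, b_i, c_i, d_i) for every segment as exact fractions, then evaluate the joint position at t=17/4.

  seg 0: a=-2 b=34/11 c=0 d=-35/88
  seg 1: a=1 b=-37/22 c=-105/44 d=87/88
  seg 2: a=-4 b=7/11 c=39/11 d=-13/11
S(17/4) = -2561/704

Δ: Δ0=3/2, Δ1=-5/2, Δ2=3
row 1: diag=8, rhs=-24; c'=1/4, d'=-3
row 2: denom=6−2·1/4=11/2; d'=(33−2·-3)/(11/2)=78/11
back: M2=78/11
back: M1=-3−1/4·78/11=-105/22
M: M0=0, M1=-105/22, M2=78/11, M3=0
seg 0: a=-2, c=M0/2=0, d=(M1−M0)/(6·2)=-35/88, b=Δ0−h0·(2M0+M1)/6=34/11
seg 1: a=1, c=M1/2=-105/44, d=(M2−M1)/(6·2)=87/88, b=Δ1−h1·(2M1+M2)/6=-37/22
seg 2: a=-4, c=M2/2=39/11, d=(M3−M2)/(6·1)=-13/11, b=Δ2−h2·(2M2+M3)/6=7/11
t_q=17/4 → seg 2, τ=1/4; S=-4+7/11·τ+39/11·τ²+-13/11·τ³=-2561/704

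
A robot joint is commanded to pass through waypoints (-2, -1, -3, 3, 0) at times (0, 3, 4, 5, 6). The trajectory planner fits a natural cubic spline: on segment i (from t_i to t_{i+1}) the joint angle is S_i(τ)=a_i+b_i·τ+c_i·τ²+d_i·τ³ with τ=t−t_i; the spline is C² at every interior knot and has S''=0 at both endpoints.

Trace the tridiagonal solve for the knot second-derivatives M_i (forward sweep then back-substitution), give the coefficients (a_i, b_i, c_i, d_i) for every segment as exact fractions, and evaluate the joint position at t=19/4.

Δ: Δ0=1/3, Δ1=-2, Δ2=6, Δ3=-3
row 1: diag=8, rhs=-14; c'=1/8, d'=-7/4
row 2: denom=4−1·1/8=31/8; d'=(48−1·-7/4)/(31/8)=398/31
row 3: denom=4−1·8/31=116/31; d'=(-54−1·398/31)/(116/31)=-518/29
back: M3=-518/29
back: M2=398/31−8/31·-518/29=506/29
back: M1=-7/4−1/8·506/29=-114/29
M: M0=0, M1=-114/29, M2=506/29, M3=-518/29, M4=0
seg 0: a=-2, c=M0/2=0, d=(M1−M0)/(6·3)=-19/87, b=Δ0−h0·(2M0+M1)/6=200/87
seg 1: a=-1, c=M1/2=-57/29, d=(M2−M1)/(6·1)=310/87, b=Δ1−h1·(2M1+M2)/6=-313/87
seg 2: a=-3, c=M2/2=253/29, d=(M3−M2)/(6·1)=-512/87, b=Δ2−h2·(2M2+M3)/6=275/87
seg 3: a=3, c=M3/2=-259/29, d=(M4−M3)/(6·1)=259/87, b=Δ3−h3·(2M3+M4)/6=257/87
t_q=19/4 → seg 2, τ=3/4; S=-3+275/87·τ+253/29·τ²+-512/87·τ³=833/464

  seg 0: a=-2 b=200/87 c=0 d=-19/87
  seg 1: a=-1 b=-313/87 c=-57/29 d=310/87
  seg 2: a=-3 b=275/87 c=253/29 d=-512/87
  seg 3: a=3 b=257/87 c=-259/29 d=259/87
S(19/4) = 833/464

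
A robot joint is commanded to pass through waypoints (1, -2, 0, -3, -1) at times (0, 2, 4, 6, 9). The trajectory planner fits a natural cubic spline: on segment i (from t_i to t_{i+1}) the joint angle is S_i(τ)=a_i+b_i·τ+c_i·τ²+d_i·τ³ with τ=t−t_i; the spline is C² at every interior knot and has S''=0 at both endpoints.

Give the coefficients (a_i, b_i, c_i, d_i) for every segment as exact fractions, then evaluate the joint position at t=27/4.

Δ: Δ0=-3/2, Δ1=1, Δ2=-3/2, Δ3=2/3
row 1: diag=8, rhs=15; c'=1/4, d'=15/8
row 2: denom=8−2·1/4=15/2; d'=(-15−2·15/8)/(15/2)=-5/2
row 3: denom=10−2·4/15=142/15; d'=(13−2·-5/2)/(142/15)=135/71
back: M3=135/71
back: M2=-5/2−4/15·135/71=-427/142
back: M1=15/8−1/4·-427/142=373/142
M: M0=0, M1=373/142, M2=-427/142, M3=135/71, M4=0
seg 0: a=1, c=M0/2=0, d=(M1−M0)/(6·2)=373/1704, b=Δ0−h0·(2M0+M1)/6=-506/213
seg 1: a=-2, c=M1/2=373/284, d=(M2−M1)/(6·2)=-100/213, b=Δ1−h1·(2M1+M2)/6=107/426
seg 2: a=0, c=M2/2=-427/284, d=(M3−M2)/(6·2)=697/1704, b=Δ2−h2·(2M2+M3)/6=-55/426
seg 3: a=-3, c=M3/2=135/142, d=(M4−M3)/(6·3)=-15/142, b=Δ3−h3·(2M3+M4)/6=-263/213
t_q=27/4 → seg 3, τ=3/4; S=-3+-263/213·τ+135/142·τ²+-15/142·τ³=-31225/9088

  seg 0: a=1 b=-506/213 c=0 d=373/1704
  seg 1: a=-2 b=107/426 c=373/284 d=-100/213
  seg 2: a=0 b=-55/426 c=-427/284 d=697/1704
  seg 3: a=-3 b=-263/213 c=135/142 d=-15/142
S(27/4) = -31225/9088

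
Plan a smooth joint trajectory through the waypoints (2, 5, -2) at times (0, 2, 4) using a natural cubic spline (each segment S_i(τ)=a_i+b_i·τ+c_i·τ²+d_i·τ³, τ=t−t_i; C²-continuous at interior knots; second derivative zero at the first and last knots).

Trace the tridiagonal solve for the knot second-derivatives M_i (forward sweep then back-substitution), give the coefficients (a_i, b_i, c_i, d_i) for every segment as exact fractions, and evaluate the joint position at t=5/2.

  seg 0: a=2 b=11/4 c=0 d=-5/16
  seg 1: a=5 b=-1 c=-15/8 d=5/16
S(5/2) = 521/128

Δ: Δ0=3/2, Δ1=-7/2
row 1: diag=8, rhs=-30; c'=1/4, d'=-15/4
back: M1=-15/4
M: M0=0, M1=-15/4, M2=0
seg 0: a=2, c=M0/2=0, d=(M1−M0)/(6·2)=-5/16, b=Δ0−h0·(2M0+M1)/6=11/4
seg 1: a=5, c=M1/2=-15/8, d=(M2−M1)/(6·2)=5/16, b=Δ1−h1·(2M1+M2)/6=-1
t_q=5/2 → seg 1, τ=1/2; S=5+-1·τ+-15/8·τ²+5/16·τ³=521/128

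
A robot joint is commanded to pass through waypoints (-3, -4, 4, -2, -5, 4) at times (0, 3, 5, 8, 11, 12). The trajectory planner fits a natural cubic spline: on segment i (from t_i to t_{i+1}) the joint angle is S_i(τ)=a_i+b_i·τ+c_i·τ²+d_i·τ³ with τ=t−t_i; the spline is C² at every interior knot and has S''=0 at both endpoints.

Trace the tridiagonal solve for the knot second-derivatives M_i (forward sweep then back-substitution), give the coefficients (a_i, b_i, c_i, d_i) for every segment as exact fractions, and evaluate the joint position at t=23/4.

Δ: Δ0=-1/3, Δ1=4, Δ2=-2, Δ3=-1, Δ4=9
row 1: diag=10, rhs=26; c'=1/5, d'=13/5
row 2: denom=10−2·1/5=48/5; d'=(-36−2·13/5)/(48/5)=-103/24
row 3: denom=12−3·5/16=177/16; d'=(6−3·-103/24)/(177/16)=302/177
row 4: denom=8−3·16/59=424/59; d'=(60−3·302/177)/(424/59)=1619/212
back: M4=1619/212
back: M3=302/177−16/59·1619/212=-58/159
back: M2=-103/24−5/16·-58/159=-2657/636
back: M1=13/5−1/5·-2657/636=2185/636
M: M0=0, M1=2185/636, M2=-2657/636, M3=-58/159, M4=1619/212, M5=0
seg 0: a=-3, c=M0/2=0, d=(M1−M0)/(6·3)=2185/11448, b=Δ0−h0·(2M0+M1)/6=-2609/1272
seg 1: a=-4, c=M1/2=2185/1272, d=(M2−M1)/(6·2)=-269/424, b=Δ1−h1·(2M1+M2)/6=1973/636
seg 2: a=4, c=M2/2=-2657/1272, d=(M3−M2)/(6·3)=2425/11448, b=Δ2−h2·(2M2+M3)/6=1501/636
seg 3: a=-2, c=M3/2=-29/159, d=(M4−M3)/(6·3)=5089/11448, b=Δ3−h3·(2M3+M4)/6=-5665/1272
seg 4: a=-5, c=M4/2=1619/424, d=(M5−M4)/(6·1)=-1619/1272, b=Δ4−h4·(2M4+M5)/6=4105/636
t_q=23/4 → seg 2, τ=3/4; S=4+1501/636·τ+-2657/1272·τ²+2425/11448·τ³=127117/27136

  seg 0: a=-3 b=-2609/1272 c=0 d=2185/11448
  seg 1: a=-4 b=1973/636 c=2185/1272 d=-269/424
  seg 2: a=4 b=1501/636 c=-2657/1272 d=2425/11448
  seg 3: a=-2 b=-5665/1272 c=-29/159 d=5089/11448
  seg 4: a=-5 b=4105/636 c=1619/424 d=-1619/1272
S(23/4) = 127117/27136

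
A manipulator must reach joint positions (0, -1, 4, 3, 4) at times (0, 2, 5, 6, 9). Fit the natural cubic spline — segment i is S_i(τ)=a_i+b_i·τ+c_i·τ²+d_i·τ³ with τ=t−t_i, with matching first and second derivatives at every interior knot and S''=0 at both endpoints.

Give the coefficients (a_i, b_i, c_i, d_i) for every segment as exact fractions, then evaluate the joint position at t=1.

  seg 0: a=0 b=-344/279 c=0 d=409/2232
  seg 1: a=-1 b=539/558 c=409/372 d=-2899/10044
  seg 2: a=4 b=-257/1116 c=-418/279 d=271/372
  seg 3: a=3 b=-581/558 c=767/1116 d=-767/10044
S(1) = -781/744

Δ: Δ0=-1/2, Δ1=5/3, Δ2=-1, Δ3=1/3
row 1: diag=10, rhs=13; c'=3/10, d'=13/10
row 2: denom=8−3·3/10=71/10; d'=(-16−3·13/10)/(71/10)=-199/71
row 3: denom=8−1·10/71=558/71; d'=(8−1·-199/71)/(558/71)=767/558
back: M3=767/558
back: M2=-199/71−10/71·767/558=-836/279
back: M1=13/10−3/10·-836/279=409/186
M: M0=0, M1=409/186, M2=-836/279, M3=767/558, M4=0
seg 0: a=0, c=M0/2=0, d=(M1−M0)/(6·2)=409/2232, b=Δ0−h0·(2M0+M1)/6=-344/279
seg 1: a=-1, c=M1/2=409/372, d=(M2−M1)/(6·3)=-2899/10044, b=Δ1−h1·(2M1+M2)/6=539/558
seg 2: a=4, c=M2/2=-418/279, d=(M3−M2)/(6·1)=271/372, b=Δ2−h2·(2M2+M3)/6=-257/1116
seg 3: a=3, c=M3/2=767/1116, d=(M4−M3)/(6·3)=-767/10044, b=Δ3−h3·(2M3+M4)/6=-581/558
t_q=1 → seg 0, τ=1; S=0+-344/279·τ+0·τ²+409/2232·τ³=-781/744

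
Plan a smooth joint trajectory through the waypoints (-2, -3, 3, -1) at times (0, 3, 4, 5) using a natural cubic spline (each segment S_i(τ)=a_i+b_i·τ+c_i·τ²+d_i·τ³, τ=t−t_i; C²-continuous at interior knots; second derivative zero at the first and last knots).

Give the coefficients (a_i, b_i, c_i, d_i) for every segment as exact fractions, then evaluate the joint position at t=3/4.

Δ: Δ0=-1/3, Δ1=6, Δ2=-4
row 1: diag=8, rhs=38; c'=1/8, d'=19/4
row 2: denom=4−1·1/8=31/8; d'=(-60−1·19/4)/(31/8)=-518/31
back: M2=-518/31
back: M1=19/4−1/8·-518/31=212/31
M: M0=0, M1=212/31, M2=-518/31, M3=0
seg 0: a=-2, c=M0/2=0, d=(M1−M0)/(6·3)=106/279, b=Δ0−h0·(2M0+M1)/6=-349/93
seg 1: a=-3, c=M1/2=106/31, d=(M2−M1)/(6·1)=-365/93, b=Δ1−h1·(2M1+M2)/6=605/93
seg 2: a=3, c=M2/2=-259/31, d=(M3−M2)/(6·1)=259/93, b=Δ2−h2·(2M2+M3)/6=146/93
t_q=3/4 → seg 0, τ=3/4; S=-2+-349/93·τ+0·τ²+106/279·τ³=-4617/992

  seg 0: a=-2 b=-349/93 c=0 d=106/279
  seg 1: a=-3 b=605/93 c=106/31 d=-365/93
  seg 2: a=3 b=146/93 c=-259/31 d=259/93
S(3/4) = -4617/992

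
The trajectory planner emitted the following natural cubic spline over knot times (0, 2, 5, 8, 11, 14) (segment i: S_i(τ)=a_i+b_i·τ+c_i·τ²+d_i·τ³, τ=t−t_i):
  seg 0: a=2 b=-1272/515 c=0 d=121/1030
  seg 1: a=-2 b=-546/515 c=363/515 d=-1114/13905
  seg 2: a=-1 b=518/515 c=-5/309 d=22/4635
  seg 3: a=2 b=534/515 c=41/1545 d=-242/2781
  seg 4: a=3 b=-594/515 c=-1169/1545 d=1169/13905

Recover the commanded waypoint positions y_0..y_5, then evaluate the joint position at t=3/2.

y_0 = S_0(0) = a_0 = 2
y_1 = S_1(0) = a_1 = -2
y_2 = S_2(0) = a_2 = -1
y_3 = S_3(0) = a_3 = 2
y_4 = S_4(0) = a_4 = 3
y_5 = S_4(3) = -5
t_q=3/2 is in segment 0 (τ=3/2); S_0(τ)=-10781/8240

y_0=2 y_1=-2 y_2=-1 y_3=2 y_4=3 y_5=-5
S(3/2) = -10781/8240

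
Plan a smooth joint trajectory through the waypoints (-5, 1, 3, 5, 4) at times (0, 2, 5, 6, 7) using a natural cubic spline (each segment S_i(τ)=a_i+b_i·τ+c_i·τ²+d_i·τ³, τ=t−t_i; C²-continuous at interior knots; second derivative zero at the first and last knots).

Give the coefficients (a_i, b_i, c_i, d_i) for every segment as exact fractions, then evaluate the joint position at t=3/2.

  seg 0: a=-5 b=1525/411 c=0 d=-73/411
  seg 1: a=1 b=649/411 c=-146/137 d=313/1233
  seg 2: a=3 b=838/411 c=167/137 d=-517/411
  seg 3: a=5 b=289/411 c=-350/137 d=350/411
S(3/2) = -37/1096

Δ: Δ0=3, Δ1=2/3, Δ2=2, Δ3=-1
row 1: diag=10, rhs=-14; c'=3/10, d'=-7/5
row 2: denom=8−3·3/10=71/10; d'=(8−3·-7/5)/(71/10)=122/71
row 3: denom=4−1·10/71=274/71; d'=(-18−1·122/71)/(274/71)=-700/137
back: M3=-700/137
back: M2=122/71−10/71·-700/137=334/137
back: M1=-7/5−3/10·334/137=-292/137
M: M0=0, M1=-292/137, M2=334/137, M3=-700/137, M4=0
seg 0: a=-5, c=M0/2=0, d=(M1−M0)/(6·2)=-73/411, b=Δ0−h0·(2M0+M1)/6=1525/411
seg 1: a=1, c=M1/2=-146/137, d=(M2−M1)/(6·3)=313/1233, b=Δ1−h1·(2M1+M2)/6=649/411
seg 2: a=3, c=M2/2=167/137, d=(M3−M2)/(6·1)=-517/411, b=Δ2−h2·(2M2+M3)/6=838/411
seg 3: a=5, c=M3/2=-350/137, d=(M4−M3)/(6·1)=350/411, b=Δ3−h3·(2M3+M4)/6=289/411
t_q=3/2 → seg 0, τ=3/2; S=-5+1525/411·τ+0·τ²+-73/411·τ³=-37/1096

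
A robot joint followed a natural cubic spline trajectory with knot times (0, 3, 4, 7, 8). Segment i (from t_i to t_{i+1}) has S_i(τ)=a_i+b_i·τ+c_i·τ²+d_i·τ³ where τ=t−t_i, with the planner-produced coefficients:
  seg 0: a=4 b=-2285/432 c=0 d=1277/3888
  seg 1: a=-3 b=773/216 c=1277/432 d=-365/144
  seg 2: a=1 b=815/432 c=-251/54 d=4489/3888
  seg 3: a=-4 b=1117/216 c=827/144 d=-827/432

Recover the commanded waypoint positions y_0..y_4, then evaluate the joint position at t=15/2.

y_0=4 y_1=-3 y_2=1 y_3=-4 y_4=5
S(15/2) = -251/1152

y_0 = S_0(0) = a_0 = 4
y_1 = S_1(0) = a_1 = -3
y_2 = S_2(0) = a_2 = 1
y_3 = S_3(0) = a_3 = -4
y_4 = S_3(1) = 5
t_q=15/2 is in segment 3 (τ=1/2); S_3(τ)=-251/1152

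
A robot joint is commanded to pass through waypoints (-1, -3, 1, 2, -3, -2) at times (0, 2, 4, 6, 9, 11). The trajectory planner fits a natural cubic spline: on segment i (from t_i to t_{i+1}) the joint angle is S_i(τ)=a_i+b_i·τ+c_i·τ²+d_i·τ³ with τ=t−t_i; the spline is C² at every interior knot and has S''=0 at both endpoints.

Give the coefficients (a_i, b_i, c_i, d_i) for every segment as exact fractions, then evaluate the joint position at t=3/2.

  seg 0: a=-1 b=-14383/7710 c=0 d=6673/30840
  seg 1: a=-3 b=2818/3855 c=6673/5140 d=-2047/6168
  seg 2: a=1 b=14969/7710 c=-1781/2570 d=-107/7710
  seg 3: a=2 b=-7687/7710 c=-399/514 d=2132/11565
  seg 4: a=-3 b=-5221/7710 c=2269/2570 d=-2269/15420
S(3/2) = -252311/82240

Δ: Δ0=-1, Δ1=2, Δ2=1/2, Δ3=-5/3, Δ4=1/2
row 1: diag=8, rhs=18; c'=1/4, d'=9/4
row 2: denom=8−2·1/4=15/2; d'=(-9−2·9/4)/(15/2)=-9/5
row 3: denom=10−2·4/15=142/15; d'=(-13−2·-9/5)/(142/15)=-141/142
row 4: denom=10−3·45/142=1285/142; d'=(13−3·-141/142)/(1285/142)=2269/1285
back: M4=2269/1285
back: M3=-141/142−45/142·2269/1285=-399/257
back: M2=-9/5−4/15·-399/257=-1781/1285
back: M1=9/4−1/4·-1781/1285=6673/2570
M: M0=0, M1=6673/2570, M2=-1781/1285, M3=-399/257, M4=2269/1285, M5=0
seg 0: a=-1, c=M0/2=0, d=(M1−M0)/(6·2)=6673/30840, b=Δ0−h0·(2M0+M1)/6=-14383/7710
seg 1: a=-3, c=M1/2=6673/5140, d=(M2−M1)/(6·2)=-2047/6168, b=Δ1−h1·(2M1+M2)/6=2818/3855
seg 2: a=1, c=M2/2=-1781/2570, d=(M3−M2)/(6·2)=-107/7710, b=Δ2−h2·(2M2+M3)/6=14969/7710
seg 3: a=2, c=M3/2=-399/514, d=(M4−M3)/(6·3)=2132/11565, b=Δ3−h3·(2M3+M4)/6=-7687/7710
seg 4: a=-3, c=M4/2=2269/2570, d=(M5−M4)/(6·2)=-2269/15420, b=Δ4−h4·(2M4+M5)/6=-5221/7710
t_q=3/2 → seg 0, τ=3/2; S=-1+-14383/7710·τ+0·τ²+6673/30840·τ³=-252311/82240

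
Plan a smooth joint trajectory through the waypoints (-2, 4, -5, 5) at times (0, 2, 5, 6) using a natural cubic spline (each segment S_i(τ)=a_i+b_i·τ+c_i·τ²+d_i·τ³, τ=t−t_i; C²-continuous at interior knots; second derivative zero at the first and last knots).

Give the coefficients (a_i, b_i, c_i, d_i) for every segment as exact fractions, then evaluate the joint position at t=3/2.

  seg 0: a=-2 b=387/71 c=0 d=-87/142
  seg 1: a=4 b=-135/71 c=-261/71 d=235/213
  seg 2: a=-5 b=414/71 c=444/71 d=-148/71
S(3/2) = 4667/1136

Δ: Δ0=3, Δ1=-3, Δ2=10
row 1: diag=10, rhs=-36; c'=3/10, d'=-18/5
row 2: denom=8−3·3/10=71/10; d'=(78−3·-18/5)/(71/10)=888/71
back: M2=888/71
back: M1=-18/5−3/10·888/71=-522/71
M: M0=0, M1=-522/71, M2=888/71, M3=0
seg 0: a=-2, c=M0/2=0, d=(M1−M0)/(6·2)=-87/142, b=Δ0−h0·(2M0+M1)/6=387/71
seg 1: a=4, c=M1/2=-261/71, d=(M2−M1)/(6·3)=235/213, b=Δ1−h1·(2M1+M2)/6=-135/71
seg 2: a=-5, c=M2/2=444/71, d=(M3−M2)/(6·1)=-148/71, b=Δ2−h2·(2M2+M3)/6=414/71
t_q=3/2 → seg 0, τ=3/2; S=-2+387/71·τ+0·τ²+-87/142·τ³=4667/1136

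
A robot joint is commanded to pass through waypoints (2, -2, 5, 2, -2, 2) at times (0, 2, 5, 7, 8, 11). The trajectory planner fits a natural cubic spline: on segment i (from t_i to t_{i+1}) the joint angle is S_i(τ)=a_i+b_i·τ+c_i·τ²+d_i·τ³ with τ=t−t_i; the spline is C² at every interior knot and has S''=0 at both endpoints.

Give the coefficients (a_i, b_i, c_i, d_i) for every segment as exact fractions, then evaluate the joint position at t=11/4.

  seg 0: a=2 b=-12487/3957 c=0 d=4573/15828
  seg 1: a=-2 b=1232/3957 c=4573/2638 d=-2795/7914
  seg 2: a=5 b=9313/7914 c=-1906/1319 d=211/3957
  seg 3: a=2 b=-31367/7914 c=-1484/1319 d=8615/7914
  seg 4: a=-2 b=-11665/3957 c=5647/2638 d=-5647/23742
S(11/4) = -158767/168832

Δ: Δ0=-2, Δ1=7/3, Δ2=-3/2, Δ3=-4, Δ4=4/3
row 1: diag=10, rhs=26; c'=3/10, d'=13/5
row 2: denom=10−3·3/10=91/10; d'=(-23−3·13/5)/(91/10)=-44/13
row 3: denom=6−2·20/91=506/91; d'=(-15−2·-44/13)/(506/91)=-749/506
row 4: denom=8−1·91/506=3957/506; d'=(32−1·-749/506)/(3957/506)=5647/1319
back: M4=5647/1319
back: M3=-749/506−91/506·5647/1319=-2968/1319
back: M2=-44/13−20/91·-2968/1319=-3812/1319
back: M1=13/5−3/10·-3812/1319=4573/1319
M: M0=0, M1=4573/1319, M2=-3812/1319, M3=-2968/1319, M4=5647/1319, M5=0
seg 0: a=2, c=M0/2=0, d=(M1−M0)/(6·2)=4573/15828, b=Δ0−h0·(2M0+M1)/6=-12487/3957
seg 1: a=-2, c=M1/2=4573/2638, d=(M2−M1)/(6·3)=-2795/7914, b=Δ1−h1·(2M1+M2)/6=1232/3957
seg 2: a=5, c=M2/2=-1906/1319, d=(M3−M2)/(6·2)=211/3957, b=Δ2−h2·(2M2+M3)/6=9313/7914
seg 3: a=2, c=M3/2=-1484/1319, d=(M4−M3)/(6·1)=8615/7914, b=Δ3−h3·(2M3+M4)/6=-31367/7914
seg 4: a=-2, c=M4/2=5647/2638, d=(M5−M4)/(6·3)=-5647/23742, b=Δ4−h4·(2M4+M5)/6=-11665/3957
t_q=11/4 → seg 1, τ=3/4; S=-2+1232/3957·τ+4573/2638·τ²+-2795/7914·τ³=-158767/168832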